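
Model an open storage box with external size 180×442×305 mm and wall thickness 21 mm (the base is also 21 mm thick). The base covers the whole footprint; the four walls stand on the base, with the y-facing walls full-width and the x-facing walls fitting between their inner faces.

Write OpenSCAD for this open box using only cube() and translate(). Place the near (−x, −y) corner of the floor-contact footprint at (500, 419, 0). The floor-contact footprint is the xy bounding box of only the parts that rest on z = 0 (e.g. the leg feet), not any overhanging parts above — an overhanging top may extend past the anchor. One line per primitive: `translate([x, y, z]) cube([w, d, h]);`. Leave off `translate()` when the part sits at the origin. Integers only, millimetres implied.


translate([500, 419, 0]) cube([180, 442, 21]);
translate([500, 419, 21]) cube([180, 21, 284]);
translate([500, 840, 21]) cube([180, 21, 284]);
translate([500, 440, 21]) cube([21, 400, 284]);
translate([659, 440, 21]) cube([21, 400, 284]);


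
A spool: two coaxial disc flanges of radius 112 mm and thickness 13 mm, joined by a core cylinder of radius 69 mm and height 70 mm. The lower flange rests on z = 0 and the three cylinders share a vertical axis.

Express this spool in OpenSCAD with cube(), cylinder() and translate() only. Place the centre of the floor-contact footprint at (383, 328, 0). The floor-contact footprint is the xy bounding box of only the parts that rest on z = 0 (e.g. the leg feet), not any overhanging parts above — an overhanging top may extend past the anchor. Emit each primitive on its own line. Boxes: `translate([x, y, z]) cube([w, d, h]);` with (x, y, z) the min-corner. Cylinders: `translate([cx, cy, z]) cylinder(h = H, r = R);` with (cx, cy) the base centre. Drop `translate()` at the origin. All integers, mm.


translate([383, 328, 0]) cylinder(h = 13, r = 112);
translate([383, 328, 13]) cylinder(h = 70, r = 69);
translate([383, 328, 83]) cylinder(h = 13, r = 112);


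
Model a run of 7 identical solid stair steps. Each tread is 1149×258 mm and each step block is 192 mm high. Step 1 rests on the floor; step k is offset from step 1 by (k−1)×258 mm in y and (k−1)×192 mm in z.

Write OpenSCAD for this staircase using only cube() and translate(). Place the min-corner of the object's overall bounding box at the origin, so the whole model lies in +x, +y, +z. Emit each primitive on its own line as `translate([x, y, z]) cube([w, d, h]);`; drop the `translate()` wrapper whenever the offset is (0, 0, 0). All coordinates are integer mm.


cube([1149, 258, 192]);
translate([0, 258, 192]) cube([1149, 258, 192]);
translate([0, 516, 384]) cube([1149, 258, 192]);
translate([0, 774, 576]) cube([1149, 258, 192]);
translate([0, 1032, 768]) cube([1149, 258, 192]);
translate([0, 1290, 960]) cube([1149, 258, 192]);
translate([0, 1548, 1152]) cube([1149, 258, 192]);


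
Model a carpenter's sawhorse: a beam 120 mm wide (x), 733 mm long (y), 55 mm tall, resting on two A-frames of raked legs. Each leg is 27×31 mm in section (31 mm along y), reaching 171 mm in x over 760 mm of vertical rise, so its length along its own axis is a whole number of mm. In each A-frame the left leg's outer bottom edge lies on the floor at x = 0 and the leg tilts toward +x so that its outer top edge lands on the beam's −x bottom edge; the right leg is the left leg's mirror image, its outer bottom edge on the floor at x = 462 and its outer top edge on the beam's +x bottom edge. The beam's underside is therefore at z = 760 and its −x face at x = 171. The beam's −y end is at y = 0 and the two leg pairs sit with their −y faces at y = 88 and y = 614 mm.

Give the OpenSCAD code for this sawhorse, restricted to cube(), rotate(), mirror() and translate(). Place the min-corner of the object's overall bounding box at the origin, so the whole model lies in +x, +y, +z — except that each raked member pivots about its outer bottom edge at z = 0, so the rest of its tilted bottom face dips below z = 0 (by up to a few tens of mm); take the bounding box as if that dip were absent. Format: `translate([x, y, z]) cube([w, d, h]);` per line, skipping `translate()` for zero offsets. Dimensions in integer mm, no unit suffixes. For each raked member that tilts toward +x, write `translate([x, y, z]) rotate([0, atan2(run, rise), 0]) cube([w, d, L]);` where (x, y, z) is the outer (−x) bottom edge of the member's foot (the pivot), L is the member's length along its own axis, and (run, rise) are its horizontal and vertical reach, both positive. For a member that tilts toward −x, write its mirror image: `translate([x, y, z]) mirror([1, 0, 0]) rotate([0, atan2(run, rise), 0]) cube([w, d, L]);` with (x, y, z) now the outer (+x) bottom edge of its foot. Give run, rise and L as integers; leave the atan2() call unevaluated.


// leg length = √(171² + 760²) = 779
// right-leg outer foot x = 2·171 + 120 = 462
// beam min-corner = (171, 0, 760)
translate([171, 0, 760]) cube([120, 733, 55]);
translate([0, 88, 0]) rotate([0, atan2(171, 760), 0]) cube([27, 31, 779]);
translate([462, 88, 0]) mirror([1, 0, 0]) rotate([0, atan2(171, 760), 0]) cube([27, 31, 779]);
translate([0, 614, 0]) rotate([0, atan2(171, 760), 0]) cube([27, 31, 779]);
translate([462, 614, 0]) mirror([1, 0, 0]) rotate([0, atan2(171, 760), 0]) cube([27, 31, 779]);


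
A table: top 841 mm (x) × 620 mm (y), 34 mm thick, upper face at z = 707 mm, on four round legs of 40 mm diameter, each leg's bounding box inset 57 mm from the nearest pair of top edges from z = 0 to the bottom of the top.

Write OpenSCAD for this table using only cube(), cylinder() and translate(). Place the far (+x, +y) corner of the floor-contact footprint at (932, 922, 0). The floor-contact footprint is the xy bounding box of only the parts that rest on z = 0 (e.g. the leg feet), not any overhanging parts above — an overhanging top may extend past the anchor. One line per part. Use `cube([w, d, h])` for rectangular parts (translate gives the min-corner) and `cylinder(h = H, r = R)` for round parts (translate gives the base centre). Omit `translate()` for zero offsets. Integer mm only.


translate([148, 359, 673]) cube([841, 620, 34]);
translate([225, 436, 0]) cylinder(h = 673, r = 20);
translate([912, 436, 0]) cylinder(h = 673, r = 20);
translate([225, 902, 0]) cylinder(h = 673, r = 20);
translate([912, 902, 0]) cylinder(h = 673, r = 20);


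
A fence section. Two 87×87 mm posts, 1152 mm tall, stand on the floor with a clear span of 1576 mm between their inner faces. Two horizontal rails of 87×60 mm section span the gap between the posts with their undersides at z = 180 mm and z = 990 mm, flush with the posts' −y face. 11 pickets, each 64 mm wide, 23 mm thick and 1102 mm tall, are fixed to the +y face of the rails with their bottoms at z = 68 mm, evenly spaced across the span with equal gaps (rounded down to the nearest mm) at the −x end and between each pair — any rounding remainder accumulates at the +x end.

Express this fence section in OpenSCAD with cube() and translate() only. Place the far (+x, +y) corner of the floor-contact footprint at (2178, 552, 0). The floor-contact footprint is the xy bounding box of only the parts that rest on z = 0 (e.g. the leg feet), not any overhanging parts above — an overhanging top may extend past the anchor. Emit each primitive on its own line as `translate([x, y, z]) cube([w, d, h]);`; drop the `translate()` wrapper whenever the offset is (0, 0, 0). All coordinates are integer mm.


translate([428, 465, 0]) cube([87, 87, 1152]);
translate([2091, 465, 0]) cube([87, 87, 1152]);
translate([515, 465, 180]) cube([1576, 87, 60]);
translate([515, 465, 990]) cube([1576, 87, 60]);
translate([587, 552, 68]) cube([64, 23, 1102]);
translate([723, 552, 68]) cube([64, 23, 1102]);
translate([859, 552, 68]) cube([64, 23, 1102]);
translate([995, 552, 68]) cube([64, 23, 1102]);
translate([1131, 552, 68]) cube([64, 23, 1102]);
translate([1267, 552, 68]) cube([64, 23, 1102]);
translate([1403, 552, 68]) cube([64, 23, 1102]);
translate([1539, 552, 68]) cube([64, 23, 1102]);
translate([1675, 552, 68]) cube([64, 23, 1102]);
translate([1811, 552, 68]) cube([64, 23, 1102]);
translate([1947, 552, 68]) cube([64, 23, 1102]);


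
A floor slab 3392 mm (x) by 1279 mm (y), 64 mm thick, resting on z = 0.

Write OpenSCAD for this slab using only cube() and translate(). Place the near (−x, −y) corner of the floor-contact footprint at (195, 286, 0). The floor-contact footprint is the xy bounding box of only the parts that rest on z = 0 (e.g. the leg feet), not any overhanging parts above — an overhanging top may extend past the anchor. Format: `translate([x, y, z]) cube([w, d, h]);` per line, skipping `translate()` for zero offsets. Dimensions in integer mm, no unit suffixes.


translate([195, 286, 0]) cube([3392, 1279, 64]);


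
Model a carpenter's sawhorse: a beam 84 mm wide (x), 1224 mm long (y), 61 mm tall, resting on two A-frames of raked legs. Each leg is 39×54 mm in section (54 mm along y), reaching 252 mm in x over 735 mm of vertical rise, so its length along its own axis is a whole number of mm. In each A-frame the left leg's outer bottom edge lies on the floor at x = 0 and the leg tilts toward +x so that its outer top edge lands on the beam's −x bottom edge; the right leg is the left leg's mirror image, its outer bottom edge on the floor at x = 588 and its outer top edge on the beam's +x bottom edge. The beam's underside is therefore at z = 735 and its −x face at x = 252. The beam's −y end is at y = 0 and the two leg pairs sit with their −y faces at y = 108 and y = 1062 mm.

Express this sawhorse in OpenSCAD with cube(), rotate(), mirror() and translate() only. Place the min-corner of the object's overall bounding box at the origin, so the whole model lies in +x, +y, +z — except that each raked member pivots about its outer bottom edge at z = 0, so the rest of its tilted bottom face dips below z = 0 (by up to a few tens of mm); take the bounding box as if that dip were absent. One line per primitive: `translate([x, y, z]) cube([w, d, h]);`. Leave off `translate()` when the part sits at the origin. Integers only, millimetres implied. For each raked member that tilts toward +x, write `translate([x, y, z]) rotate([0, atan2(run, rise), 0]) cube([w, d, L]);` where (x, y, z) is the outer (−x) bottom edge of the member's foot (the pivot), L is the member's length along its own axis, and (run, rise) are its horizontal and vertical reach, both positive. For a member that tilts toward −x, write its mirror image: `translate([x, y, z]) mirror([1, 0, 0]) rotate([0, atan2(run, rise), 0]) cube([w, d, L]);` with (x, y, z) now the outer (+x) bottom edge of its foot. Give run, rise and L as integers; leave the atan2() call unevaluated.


// leg length = √(252² + 735²) = 777
// right-leg outer foot x = 2·252 + 84 = 588
// beam min-corner = (252, 0, 735)
translate([252, 0, 735]) cube([84, 1224, 61]);
translate([0, 108, 0]) rotate([0, atan2(252, 735), 0]) cube([39, 54, 777]);
translate([588, 108, 0]) mirror([1, 0, 0]) rotate([0, atan2(252, 735), 0]) cube([39, 54, 777]);
translate([0, 1062, 0]) rotate([0, atan2(252, 735), 0]) cube([39, 54, 777]);
translate([588, 1062, 0]) mirror([1, 0, 0]) rotate([0, atan2(252, 735), 0]) cube([39, 54, 777]);


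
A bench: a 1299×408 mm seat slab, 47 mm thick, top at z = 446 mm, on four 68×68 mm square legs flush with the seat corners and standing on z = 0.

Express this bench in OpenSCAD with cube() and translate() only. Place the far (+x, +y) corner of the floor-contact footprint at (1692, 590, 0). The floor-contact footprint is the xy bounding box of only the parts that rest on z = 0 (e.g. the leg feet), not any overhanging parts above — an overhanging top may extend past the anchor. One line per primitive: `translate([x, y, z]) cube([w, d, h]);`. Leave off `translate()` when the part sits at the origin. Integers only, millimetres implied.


// leg_h = 446 − 47 = 399
translate([393, 182, 399]) cube([1299, 408, 47]);
translate([393, 182, 0]) cube([68, 68, 399]);
translate([393, 522, 0]) cube([68, 68, 399]);
translate([1624, 182, 0]) cube([68, 68, 399]);
translate([1624, 522, 0]) cube([68, 68, 399]);


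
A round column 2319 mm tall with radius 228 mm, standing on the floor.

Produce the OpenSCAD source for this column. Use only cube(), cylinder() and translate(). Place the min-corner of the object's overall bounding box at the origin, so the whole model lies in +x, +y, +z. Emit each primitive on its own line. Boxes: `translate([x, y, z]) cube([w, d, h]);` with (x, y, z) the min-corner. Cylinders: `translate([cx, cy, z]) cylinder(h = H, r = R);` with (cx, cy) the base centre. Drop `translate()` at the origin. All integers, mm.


translate([228, 228, 0]) cylinder(h = 2319, r = 228);


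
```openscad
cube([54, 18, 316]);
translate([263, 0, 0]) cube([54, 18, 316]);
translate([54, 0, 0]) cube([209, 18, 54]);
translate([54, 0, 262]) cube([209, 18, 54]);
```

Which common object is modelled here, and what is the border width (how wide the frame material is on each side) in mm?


A picture frame. The border width is 54 mm.

Four thin pieces enclosing a rectangular opening — a picture frame. The two full-height stiles are 316 mm tall; the top rail sits at z = 262 and is 54 mm tall, so the border above the opening is 316 − 262 = 54 mm, matching the stile x-width.


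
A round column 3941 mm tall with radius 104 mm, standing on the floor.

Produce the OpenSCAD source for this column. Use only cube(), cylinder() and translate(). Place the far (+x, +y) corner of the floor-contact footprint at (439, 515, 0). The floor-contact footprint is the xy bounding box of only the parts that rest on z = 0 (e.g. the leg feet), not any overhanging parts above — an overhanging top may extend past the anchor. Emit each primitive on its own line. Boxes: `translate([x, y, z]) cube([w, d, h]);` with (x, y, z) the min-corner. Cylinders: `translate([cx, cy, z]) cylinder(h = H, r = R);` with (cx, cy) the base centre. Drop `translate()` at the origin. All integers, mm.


translate([335, 411, 0]) cylinder(h = 3941, r = 104);


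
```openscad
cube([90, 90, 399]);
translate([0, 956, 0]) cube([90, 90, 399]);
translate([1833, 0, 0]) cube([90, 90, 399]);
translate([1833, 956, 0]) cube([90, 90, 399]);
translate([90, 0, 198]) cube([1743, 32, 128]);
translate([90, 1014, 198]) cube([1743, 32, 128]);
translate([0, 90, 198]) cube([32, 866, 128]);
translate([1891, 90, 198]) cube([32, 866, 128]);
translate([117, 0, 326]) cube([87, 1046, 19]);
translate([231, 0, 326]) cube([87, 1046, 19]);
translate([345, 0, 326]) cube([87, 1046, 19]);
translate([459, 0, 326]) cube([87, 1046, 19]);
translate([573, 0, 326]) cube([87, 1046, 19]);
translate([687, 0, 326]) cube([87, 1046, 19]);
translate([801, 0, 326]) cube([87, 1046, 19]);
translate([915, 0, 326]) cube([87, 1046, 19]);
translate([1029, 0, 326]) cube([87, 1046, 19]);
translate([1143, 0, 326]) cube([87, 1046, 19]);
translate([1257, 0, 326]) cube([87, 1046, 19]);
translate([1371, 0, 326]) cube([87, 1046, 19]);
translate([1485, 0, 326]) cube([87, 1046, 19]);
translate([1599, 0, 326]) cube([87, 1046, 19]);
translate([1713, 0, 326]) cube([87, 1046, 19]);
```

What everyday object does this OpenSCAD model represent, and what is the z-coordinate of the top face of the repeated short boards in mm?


A bed frame. The slat-top height is 345 mm.

Four posts, four rails, and a row of slats — a bed frame. Slats sit on the rails at z = 198 + 128 = 326; with slat thickness 19, the top is 345 mm.


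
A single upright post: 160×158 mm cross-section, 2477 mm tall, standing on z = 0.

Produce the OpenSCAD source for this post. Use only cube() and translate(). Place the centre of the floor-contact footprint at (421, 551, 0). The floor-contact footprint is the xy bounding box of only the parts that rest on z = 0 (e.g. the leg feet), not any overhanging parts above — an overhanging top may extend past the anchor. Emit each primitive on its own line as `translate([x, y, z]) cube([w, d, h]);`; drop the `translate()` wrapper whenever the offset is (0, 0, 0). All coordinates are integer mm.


translate([341, 472, 0]) cube([160, 158, 2477]);


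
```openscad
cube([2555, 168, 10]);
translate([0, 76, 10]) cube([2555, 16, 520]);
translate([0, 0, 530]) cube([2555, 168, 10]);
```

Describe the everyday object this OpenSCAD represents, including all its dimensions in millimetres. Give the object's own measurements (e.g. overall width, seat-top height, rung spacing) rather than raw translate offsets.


An I-beam lying along x, 2555 mm long. Overall section height 540 mm. Two flanges 168 mm wide (y) and 10 mm thick, one on the floor and one at the top; a web 16 mm thick runs between them, centred on the flange width.


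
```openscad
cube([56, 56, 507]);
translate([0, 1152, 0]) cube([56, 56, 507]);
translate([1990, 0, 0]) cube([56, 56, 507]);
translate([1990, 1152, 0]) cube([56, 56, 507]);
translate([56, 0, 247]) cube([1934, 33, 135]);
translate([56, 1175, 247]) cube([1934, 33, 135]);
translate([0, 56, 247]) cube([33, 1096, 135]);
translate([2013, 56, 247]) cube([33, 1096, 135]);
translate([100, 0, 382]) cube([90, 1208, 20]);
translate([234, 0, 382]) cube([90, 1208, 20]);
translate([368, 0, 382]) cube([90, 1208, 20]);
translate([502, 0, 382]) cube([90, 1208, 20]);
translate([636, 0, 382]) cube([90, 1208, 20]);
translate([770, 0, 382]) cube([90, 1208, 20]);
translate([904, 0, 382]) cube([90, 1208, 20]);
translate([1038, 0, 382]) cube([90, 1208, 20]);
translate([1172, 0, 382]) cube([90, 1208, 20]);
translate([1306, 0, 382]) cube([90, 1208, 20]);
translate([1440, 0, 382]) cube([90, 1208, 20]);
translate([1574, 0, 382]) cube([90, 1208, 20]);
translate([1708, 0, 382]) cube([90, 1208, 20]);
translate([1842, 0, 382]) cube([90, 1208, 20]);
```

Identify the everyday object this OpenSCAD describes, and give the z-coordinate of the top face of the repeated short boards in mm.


A bed frame. The slat-top height is 402 mm.

Four posts, four rails, and a row of slats — a bed frame. Slats sit on the rails at z = 247 + 135 = 382; with slat thickness 20, the top is 402 mm.


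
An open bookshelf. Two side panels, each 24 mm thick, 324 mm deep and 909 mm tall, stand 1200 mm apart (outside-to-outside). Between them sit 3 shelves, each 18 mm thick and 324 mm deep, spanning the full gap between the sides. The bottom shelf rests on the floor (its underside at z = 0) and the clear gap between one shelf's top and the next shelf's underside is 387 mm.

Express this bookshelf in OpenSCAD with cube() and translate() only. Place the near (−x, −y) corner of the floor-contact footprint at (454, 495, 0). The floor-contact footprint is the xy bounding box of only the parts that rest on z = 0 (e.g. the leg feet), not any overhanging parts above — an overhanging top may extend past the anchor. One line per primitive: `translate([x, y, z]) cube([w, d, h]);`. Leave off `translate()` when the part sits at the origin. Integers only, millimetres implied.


translate([454, 495, 0]) cube([24, 324, 909]);
translate([1630, 495, 0]) cube([24, 324, 909]);
translate([478, 495, 0]) cube([1152, 324, 18]);
translate([478, 495, 405]) cube([1152, 324, 18]);
translate([478, 495, 810]) cube([1152, 324, 18]);


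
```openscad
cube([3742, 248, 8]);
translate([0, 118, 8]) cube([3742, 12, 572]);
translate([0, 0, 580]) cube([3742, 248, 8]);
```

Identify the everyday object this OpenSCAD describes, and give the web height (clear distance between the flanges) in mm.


An I-beam. The web height is 572 mm.

Two wide flanges with a thin centred web — an I-beam. Overall 588 mm minus two 8 mm flanges gives a web of 588 − 2·8 = 572 mm.


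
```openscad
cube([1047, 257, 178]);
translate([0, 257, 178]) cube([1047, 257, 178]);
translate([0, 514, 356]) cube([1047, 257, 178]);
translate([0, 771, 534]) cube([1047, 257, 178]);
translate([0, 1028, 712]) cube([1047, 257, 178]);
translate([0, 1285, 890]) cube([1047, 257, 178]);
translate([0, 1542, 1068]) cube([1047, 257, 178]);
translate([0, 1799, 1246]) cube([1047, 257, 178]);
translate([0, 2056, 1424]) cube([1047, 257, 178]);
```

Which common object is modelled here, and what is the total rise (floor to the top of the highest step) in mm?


A staircase. The total rise is 1602 mm.

9 identical blocks, each offset up and back from the previous — a staircase. Each step is 178 mm tall and there are 9 of them, so the total rise is 9 × 178 = 1602 mm.


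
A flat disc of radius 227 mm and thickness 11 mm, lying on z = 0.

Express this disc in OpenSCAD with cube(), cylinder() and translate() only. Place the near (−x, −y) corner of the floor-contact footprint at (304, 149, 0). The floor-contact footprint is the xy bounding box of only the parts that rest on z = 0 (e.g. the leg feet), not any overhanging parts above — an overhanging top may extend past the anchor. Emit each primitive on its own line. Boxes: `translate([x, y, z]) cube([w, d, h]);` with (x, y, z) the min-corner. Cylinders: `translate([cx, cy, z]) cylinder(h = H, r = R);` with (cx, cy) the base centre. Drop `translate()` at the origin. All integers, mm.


translate([531, 376, 0]) cylinder(h = 11, r = 227);


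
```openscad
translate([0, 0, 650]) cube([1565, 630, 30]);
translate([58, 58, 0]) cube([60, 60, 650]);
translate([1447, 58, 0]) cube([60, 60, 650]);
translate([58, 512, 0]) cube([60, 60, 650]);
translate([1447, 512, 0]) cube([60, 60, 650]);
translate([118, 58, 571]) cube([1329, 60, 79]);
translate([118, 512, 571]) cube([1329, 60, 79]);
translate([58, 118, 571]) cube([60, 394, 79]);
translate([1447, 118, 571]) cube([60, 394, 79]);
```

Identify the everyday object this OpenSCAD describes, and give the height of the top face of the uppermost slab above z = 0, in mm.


A table. The table height is 680 mm.

A 1565×630×30 slab sits at z = 650 on four 60 mm square posts — a table. The top surface is at 650 + 30 = 680 mm.


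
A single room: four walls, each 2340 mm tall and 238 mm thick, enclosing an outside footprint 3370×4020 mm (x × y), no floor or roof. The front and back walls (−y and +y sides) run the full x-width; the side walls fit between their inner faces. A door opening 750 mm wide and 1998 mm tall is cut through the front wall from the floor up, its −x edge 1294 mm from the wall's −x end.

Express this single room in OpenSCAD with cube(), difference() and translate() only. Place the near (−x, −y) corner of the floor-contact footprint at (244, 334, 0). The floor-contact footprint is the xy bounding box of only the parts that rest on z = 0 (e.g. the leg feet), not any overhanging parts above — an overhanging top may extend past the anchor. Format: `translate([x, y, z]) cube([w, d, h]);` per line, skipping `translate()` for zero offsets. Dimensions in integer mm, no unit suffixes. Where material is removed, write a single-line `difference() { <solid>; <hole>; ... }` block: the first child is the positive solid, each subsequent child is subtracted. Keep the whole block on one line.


difference() { translate([244, 334, 0]) cube([3370, 238, 2340]); translate([1538, 334, 0]) cube([750, 238, 1998]); }
translate([244, 4116, 0]) cube([3370, 238, 2340]);
translate([244, 572, 0]) cube([238, 3544, 2340]);
translate([3376, 572, 0]) cube([238, 3544, 2340]);


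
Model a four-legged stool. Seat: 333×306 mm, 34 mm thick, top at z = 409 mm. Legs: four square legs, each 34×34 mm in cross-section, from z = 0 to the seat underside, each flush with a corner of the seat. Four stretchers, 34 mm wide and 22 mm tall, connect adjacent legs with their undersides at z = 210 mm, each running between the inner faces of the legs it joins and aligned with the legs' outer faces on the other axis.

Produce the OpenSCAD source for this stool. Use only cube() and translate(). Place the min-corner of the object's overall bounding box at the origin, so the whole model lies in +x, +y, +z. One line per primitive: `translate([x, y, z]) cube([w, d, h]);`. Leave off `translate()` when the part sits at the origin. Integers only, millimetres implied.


translate([0, 0, 375]) cube([333, 306, 34]);
cube([34, 34, 375]);
translate([299, 0, 0]) cube([34, 34, 375]);
translate([0, 272, 0]) cube([34, 34, 375]);
translate([299, 272, 0]) cube([34, 34, 375]);
translate([34, 0, 210]) cube([265, 34, 22]);
translate([34, 272, 210]) cube([265, 34, 22]);
translate([0, 34, 210]) cube([34, 238, 22]);
translate([299, 34, 210]) cube([34, 238, 22]);


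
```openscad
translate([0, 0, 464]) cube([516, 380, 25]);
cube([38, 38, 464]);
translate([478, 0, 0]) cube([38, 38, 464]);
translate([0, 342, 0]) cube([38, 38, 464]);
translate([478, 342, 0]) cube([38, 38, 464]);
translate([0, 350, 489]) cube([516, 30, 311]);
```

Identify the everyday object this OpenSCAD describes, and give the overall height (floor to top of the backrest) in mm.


A chair. The overall height is 800 mm.

A slab on four corner posts with a tall panel at the back — a chair. The seat slab sits at z = 464 with thickness 25, and the 311 mm backrest starts at the seat top, so the overall height is 464 + 25 + 311 = 800 mm.


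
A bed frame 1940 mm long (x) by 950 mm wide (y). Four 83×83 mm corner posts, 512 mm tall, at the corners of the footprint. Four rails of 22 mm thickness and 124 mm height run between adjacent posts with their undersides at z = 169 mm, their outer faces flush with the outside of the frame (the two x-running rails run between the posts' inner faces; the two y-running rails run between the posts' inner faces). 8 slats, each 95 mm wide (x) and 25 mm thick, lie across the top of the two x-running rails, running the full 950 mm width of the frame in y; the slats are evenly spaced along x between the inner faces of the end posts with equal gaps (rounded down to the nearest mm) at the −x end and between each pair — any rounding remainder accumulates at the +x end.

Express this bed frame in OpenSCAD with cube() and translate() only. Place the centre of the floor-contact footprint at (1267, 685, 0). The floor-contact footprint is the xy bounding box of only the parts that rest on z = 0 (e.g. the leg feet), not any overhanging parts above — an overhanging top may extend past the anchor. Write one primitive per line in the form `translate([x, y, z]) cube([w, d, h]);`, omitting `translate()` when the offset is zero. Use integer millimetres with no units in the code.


translate([297, 210, 0]) cube([83, 83, 512]);
translate([297, 1077, 0]) cube([83, 83, 512]);
translate([2154, 210, 0]) cube([83, 83, 512]);
translate([2154, 1077, 0]) cube([83, 83, 512]);
translate([380, 210, 169]) cube([1774, 22, 124]);
translate([380, 1138, 169]) cube([1774, 22, 124]);
translate([297, 293, 169]) cube([22, 784, 124]);
translate([2215, 293, 169]) cube([22, 784, 124]);
translate([492, 210, 293]) cube([95, 950, 25]);
translate([699, 210, 293]) cube([95, 950, 25]);
translate([906, 210, 293]) cube([95, 950, 25]);
translate([1113, 210, 293]) cube([95, 950, 25]);
translate([1320, 210, 293]) cube([95, 950, 25]);
translate([1527, 210, 293]) cube([95, 950, 25]);
translate([1734, 210, 293]) cube([95, 950, 25]);
translate([1941, 210, 293]) cube([95, 950, 25]);


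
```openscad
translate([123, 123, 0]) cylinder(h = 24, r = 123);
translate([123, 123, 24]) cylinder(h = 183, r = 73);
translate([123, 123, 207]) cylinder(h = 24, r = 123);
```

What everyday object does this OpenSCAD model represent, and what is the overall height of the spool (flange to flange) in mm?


A spool. The overall height is 231 mm.

Three coaxial cylinders, large–small–large — a spool. Two 24 mm flanges and a 183 mm core give 24 + 183 + 24 = 231 mm.


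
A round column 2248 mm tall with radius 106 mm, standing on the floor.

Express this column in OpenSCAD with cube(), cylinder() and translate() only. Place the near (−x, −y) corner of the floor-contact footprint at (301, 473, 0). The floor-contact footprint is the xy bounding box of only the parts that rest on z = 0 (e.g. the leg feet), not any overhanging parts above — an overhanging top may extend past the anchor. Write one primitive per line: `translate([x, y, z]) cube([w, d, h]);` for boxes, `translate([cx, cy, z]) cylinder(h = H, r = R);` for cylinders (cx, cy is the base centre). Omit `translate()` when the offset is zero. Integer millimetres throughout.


translate([407, 579, 0]) cylinder(h = 2248, r = 106);


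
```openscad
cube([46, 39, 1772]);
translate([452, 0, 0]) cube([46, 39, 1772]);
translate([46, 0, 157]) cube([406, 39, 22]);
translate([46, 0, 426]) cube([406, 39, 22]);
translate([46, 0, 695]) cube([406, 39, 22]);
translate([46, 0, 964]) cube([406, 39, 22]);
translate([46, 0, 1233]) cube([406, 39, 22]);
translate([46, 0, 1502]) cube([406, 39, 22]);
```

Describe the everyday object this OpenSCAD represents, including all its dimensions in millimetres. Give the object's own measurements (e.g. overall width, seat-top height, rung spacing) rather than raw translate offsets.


A straight ladder. Two 46×39 mm vertical rails, 1772 mm tall, stand 498 mm apart (outside-to-outside) with their front faces coplanar on the −y side. 6 rungs, each 39 mm deep and 22 mm tall, span between the inner faces of the rails, front faces flush with the rails. The lowest rung's underside is at z = 157 mm and rungs are spaced 269 mm apart (underside to underside).


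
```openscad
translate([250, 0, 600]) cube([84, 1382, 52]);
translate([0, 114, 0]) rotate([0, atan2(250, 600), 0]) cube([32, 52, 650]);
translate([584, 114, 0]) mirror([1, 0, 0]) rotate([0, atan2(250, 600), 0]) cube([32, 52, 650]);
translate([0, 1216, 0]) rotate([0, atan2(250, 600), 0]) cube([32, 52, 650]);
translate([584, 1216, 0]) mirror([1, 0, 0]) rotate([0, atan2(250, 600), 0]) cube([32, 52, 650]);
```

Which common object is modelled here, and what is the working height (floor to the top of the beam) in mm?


A sawhorse. The overall height is 652 mm.

A beam across two mirrored pairs of raked legs — a sawhorse. The beam's underside is at z = 600 (matching the legs' vertical rise in atan2(250, 600)) and the beam is 52 mm tall, so its top is at 600 + 52 = 652 mm. The raked legs top out at the beam's underside, so that is the highest point.


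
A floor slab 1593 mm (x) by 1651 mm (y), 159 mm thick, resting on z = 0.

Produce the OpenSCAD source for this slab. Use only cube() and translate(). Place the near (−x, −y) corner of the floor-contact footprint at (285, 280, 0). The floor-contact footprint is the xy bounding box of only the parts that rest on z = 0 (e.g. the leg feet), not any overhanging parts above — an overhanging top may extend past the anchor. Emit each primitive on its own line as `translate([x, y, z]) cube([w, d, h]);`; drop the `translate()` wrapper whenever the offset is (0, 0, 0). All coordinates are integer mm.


translate([285, 280, 0]) cube([1593, 1651, 159]);


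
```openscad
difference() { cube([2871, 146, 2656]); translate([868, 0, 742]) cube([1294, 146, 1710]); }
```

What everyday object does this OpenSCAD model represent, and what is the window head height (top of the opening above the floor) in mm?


A wall with a window opening. The window head height is 2452 mm.

A wall with a rectangular opening subtracted — a window. Sill at z = 742, opening 1710 mm tall, so the head is at 742 + 1710 = 2452 mm.


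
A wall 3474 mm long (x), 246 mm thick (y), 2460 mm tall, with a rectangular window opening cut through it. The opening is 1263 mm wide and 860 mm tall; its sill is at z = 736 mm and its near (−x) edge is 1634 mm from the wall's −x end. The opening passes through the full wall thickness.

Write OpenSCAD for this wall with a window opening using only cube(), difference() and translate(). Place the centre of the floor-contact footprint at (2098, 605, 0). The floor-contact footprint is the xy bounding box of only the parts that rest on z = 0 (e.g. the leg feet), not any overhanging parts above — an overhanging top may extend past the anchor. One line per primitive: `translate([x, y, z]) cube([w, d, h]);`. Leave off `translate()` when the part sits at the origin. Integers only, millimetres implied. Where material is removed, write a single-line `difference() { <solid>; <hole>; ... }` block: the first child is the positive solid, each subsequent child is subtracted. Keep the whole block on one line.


difference() { translate([361, 482, 0]) cube([3474, 246, 2460]); translate([1995, 482, 736]) cube([1263, 246, 860]); }


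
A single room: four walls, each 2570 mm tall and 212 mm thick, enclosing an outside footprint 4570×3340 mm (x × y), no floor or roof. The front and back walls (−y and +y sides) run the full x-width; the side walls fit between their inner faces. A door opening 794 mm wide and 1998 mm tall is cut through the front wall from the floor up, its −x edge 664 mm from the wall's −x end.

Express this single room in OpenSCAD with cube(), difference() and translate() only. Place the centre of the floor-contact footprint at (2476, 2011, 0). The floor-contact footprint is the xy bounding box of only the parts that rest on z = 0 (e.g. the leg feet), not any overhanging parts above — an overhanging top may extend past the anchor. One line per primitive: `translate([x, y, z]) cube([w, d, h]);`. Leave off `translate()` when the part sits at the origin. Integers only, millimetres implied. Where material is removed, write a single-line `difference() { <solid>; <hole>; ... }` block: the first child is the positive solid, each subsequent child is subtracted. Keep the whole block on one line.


difference() { translate([191, 341, 0]) cube([4570, 212, 2570]); translate([855, 341, 0]) cube([794, 212, 1998]); }
translate([191, 3469, 0]) cube([4570, 212, 2570]);
translate([191, 553, 0]) cube([212, 2916, 2570]);
translate([4549, 553, 0]) cube([212, 2916, 2570]);


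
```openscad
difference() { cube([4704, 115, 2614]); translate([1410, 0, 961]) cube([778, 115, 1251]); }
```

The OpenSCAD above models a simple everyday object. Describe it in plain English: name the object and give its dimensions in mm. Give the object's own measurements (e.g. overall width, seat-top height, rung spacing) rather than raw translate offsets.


A wall 4704 mm long (x), 115 mm thick (y), 2614 mm tall, with a rectangular window opening cut through it. The opening is 778 mm wide and 1251 mm tall; its sill is at z = 961 mm and its near (−x) edge is 1410 mm from the wall's −x end. The opening passes through the full wall thickness.


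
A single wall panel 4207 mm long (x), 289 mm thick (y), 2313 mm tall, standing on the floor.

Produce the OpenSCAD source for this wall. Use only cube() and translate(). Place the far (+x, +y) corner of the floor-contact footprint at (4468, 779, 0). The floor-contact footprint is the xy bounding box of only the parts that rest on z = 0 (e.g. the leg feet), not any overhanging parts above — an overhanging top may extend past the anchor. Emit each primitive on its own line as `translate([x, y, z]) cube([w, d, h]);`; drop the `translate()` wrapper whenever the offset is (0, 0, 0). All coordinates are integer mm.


translate([261, 490, 0]) cube([4207, 289, 2313]);


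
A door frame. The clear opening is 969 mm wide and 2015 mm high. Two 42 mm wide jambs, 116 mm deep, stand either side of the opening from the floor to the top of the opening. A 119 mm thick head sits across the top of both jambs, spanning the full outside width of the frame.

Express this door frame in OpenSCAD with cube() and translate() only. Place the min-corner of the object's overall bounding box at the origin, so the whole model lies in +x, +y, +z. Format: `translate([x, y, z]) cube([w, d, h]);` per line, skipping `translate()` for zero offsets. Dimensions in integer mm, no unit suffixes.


cube([42, 116, 2015]);
translate([1011, 0, 0]) cube([42, 116, 2015]);
translate([0, 0, 2015]) cube([1053, 116, 119]);


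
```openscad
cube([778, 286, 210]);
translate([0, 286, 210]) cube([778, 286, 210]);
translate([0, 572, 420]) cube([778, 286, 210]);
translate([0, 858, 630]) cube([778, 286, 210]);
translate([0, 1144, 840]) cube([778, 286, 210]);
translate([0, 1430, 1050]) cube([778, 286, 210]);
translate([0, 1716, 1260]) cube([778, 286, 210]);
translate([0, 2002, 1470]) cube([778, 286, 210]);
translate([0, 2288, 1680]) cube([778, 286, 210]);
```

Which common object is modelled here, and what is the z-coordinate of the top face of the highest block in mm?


A staircase. The total rise is 1890 mm.

9 identical blocks, each offset up and back from the previous — a staircase. Each step is 210 mm tall and there are 9 of them, so the total rise is 9 × 210 = 1890 mm.


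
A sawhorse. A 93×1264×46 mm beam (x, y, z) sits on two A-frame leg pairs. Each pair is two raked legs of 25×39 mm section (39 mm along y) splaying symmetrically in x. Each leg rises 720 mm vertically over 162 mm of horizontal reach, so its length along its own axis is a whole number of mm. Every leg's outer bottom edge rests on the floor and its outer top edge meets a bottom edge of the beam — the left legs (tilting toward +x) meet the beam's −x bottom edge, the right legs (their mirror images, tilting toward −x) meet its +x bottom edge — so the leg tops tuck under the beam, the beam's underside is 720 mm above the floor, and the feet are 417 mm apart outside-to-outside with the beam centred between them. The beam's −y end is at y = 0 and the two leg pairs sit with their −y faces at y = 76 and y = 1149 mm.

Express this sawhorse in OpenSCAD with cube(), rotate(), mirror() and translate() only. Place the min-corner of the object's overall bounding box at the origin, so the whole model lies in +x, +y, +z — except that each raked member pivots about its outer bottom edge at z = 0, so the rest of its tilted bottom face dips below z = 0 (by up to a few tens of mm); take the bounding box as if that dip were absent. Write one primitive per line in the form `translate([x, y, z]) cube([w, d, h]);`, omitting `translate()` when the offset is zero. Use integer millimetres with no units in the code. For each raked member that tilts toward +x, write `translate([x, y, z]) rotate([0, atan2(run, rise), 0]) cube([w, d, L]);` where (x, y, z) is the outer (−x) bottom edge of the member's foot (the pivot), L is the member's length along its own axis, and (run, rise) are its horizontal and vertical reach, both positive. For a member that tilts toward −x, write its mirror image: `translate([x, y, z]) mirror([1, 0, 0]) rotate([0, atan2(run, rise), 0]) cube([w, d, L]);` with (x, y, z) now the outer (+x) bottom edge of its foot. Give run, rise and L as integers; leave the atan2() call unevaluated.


translate([162, 0, 720]) cube([93, 1264, 46]);
translate([0, 76, 0]) rotate([0, atan2(162, 720), 0]) cube([25, 39, 738]);
translate([417, 76, 0]) mirror([1, 0, 0]) rotate([0, atan2(162, 720), 0]) cube([25, 39, 738]);
translate([0, 1149, 0]) rotate([0, atan2(162, 720), 0]) cube([25, 39, 738]);
translate([417, 1149, 0]) mirror([1, 0, 0]) rotate([0, atan2(162, 720), 0]) cube([25, 39, 738]);


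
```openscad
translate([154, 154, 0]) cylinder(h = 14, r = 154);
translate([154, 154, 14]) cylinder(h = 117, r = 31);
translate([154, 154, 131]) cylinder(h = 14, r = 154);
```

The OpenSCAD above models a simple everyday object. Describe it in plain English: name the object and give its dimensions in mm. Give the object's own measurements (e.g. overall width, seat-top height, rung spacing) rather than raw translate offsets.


A spool: two coaxial disc flanges of radius 154 mm and thickness 14 mm, joined by a core cylinder of radius 31 mm and height 117 mm. The lower flange rests on z = 0 and the three cylinders share a vertical axis.


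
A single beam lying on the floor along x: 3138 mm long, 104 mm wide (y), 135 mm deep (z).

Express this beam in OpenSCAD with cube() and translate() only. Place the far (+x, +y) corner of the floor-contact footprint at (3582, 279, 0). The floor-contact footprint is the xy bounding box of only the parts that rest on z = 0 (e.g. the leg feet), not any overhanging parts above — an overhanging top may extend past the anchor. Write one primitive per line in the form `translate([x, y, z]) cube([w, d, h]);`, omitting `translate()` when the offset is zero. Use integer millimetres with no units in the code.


translate([444, 175, 0]) cube([3138, 104, 135]);
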